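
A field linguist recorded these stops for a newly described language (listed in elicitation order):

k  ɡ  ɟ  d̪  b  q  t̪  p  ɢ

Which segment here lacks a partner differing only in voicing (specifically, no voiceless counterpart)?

/ɟ/

Bilabial: /p/ ~ /b/
Dental: /t̪/ ~ /d̪/
Velar: /k/ ~ /ɡ/
Uvular: /q/ ~ /ɢ/
Palatal: only /ɟ/ (voiced); no voiceless partner.
So /ɟ/ is the unpaired segment.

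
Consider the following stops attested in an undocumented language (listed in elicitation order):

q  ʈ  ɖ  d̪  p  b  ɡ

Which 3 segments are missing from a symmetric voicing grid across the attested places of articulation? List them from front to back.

/t̪/, /k/, /ɢ/

place of articulation  voiceless  voiced  
bilabial          p         b       
dental            —         d̪      
retroflex         ʈ         ɖ       
velar             —         ɡ       
uvular            q         —       
Gaps, from front to back: dental lacks voiceless (/t̪/); velar lacks voiceless (/k/); uvular lacks voiced (/ɢ/).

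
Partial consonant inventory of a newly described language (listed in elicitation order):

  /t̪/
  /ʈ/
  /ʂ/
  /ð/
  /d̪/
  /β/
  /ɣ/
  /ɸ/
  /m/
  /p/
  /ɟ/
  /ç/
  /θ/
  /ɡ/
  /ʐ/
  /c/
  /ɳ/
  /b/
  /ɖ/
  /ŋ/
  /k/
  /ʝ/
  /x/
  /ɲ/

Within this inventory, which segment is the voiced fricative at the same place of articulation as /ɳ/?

/ɳ/ is a retroflex nasal.
The voiced fricative at the same place is a voiced retroflex fricative — in this inventory, /ʐ/.

/ʐ/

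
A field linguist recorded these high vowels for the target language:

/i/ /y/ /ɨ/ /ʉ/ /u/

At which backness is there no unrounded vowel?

back

front: unrounded /i/, rounded /y/.
central: unrounded /ɨ/, rounded /ʉ/.
back: unrounded —, rounded /u/.
Every backness has an unrounded member except back, where /ɯ/ would be expected.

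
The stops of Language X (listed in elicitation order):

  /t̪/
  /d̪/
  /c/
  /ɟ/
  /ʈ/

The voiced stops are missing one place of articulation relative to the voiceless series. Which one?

retroflex

dental: voiceless /t̪/, voiced /d̪/.
retroflex: voiceless /ʈ/, voiced —.
palatal: voiceless /c/, voiced /ɟ/.
Every place of articulation has a voiced member except retroflex, where /ɖ/ would be expected.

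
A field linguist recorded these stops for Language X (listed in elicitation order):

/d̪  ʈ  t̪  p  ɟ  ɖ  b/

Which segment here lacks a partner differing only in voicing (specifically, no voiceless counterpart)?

/ɟ/

Bilabial: /p/ ~ /b/
Dental: /t̪/ ~ /d̪/
Retroflex: /ʈ/ ~ /ɖ/
Palatal: only /ɟ/ (voiced); no voiceless partner.
So /ɟ/ is the unpaired segment.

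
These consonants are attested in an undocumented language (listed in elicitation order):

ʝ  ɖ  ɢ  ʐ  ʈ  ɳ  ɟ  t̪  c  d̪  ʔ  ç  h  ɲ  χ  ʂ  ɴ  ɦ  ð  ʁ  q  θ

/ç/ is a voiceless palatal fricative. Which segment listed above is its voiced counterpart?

The voiced counterpart is a voiced palatal fricative — in this inventory, /ʝ/.

/ʝ/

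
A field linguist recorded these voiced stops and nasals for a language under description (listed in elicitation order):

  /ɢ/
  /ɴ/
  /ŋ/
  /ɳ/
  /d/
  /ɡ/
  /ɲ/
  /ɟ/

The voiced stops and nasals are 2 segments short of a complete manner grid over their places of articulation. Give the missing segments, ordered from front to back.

Oral stop: /d/ (alveolar), /ɟ/ (palatal), /ɡ/ (velar), /ɢ/ (uvular).
Nasal: /ɳ/ (retroflex), /ɲ/ (palatal), /ŋ/ (velar), /ɴ/ (uvular).
Gaps, from front to back: alveolar lacks nasal (/n/); retroflex lacks oral stop (/ɖ/).

/n/, /ɖ/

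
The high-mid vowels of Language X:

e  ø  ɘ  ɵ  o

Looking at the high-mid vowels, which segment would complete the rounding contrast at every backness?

front: unrounded /e/, rounded /ø/.
central: unrounded /ɘ/, rounded /ɵ/.
back: unrounded —, rounded /o/.
The back row has no unrounded member, so the gap is the back unrounded vowel /ɤ/.

/ɤ/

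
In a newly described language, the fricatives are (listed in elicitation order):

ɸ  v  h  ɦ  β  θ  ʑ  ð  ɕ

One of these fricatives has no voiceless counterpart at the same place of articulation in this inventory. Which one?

Bilabial: /ɸ/ ~ /β/
Dental: /θ/ ~ /ð/
Alveolo-palatal: /ɕ/ ~ /ʑ/
Glottal: /h/ ~ /ɦ/
Labiodental: only /v/ (voiced); no voiceless partner.
So /v/ is the unpaired segment.

/v/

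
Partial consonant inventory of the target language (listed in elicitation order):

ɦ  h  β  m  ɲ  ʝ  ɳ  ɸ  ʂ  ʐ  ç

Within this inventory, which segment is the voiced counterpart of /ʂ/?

/ʐ/

/ʂ/ is a voiceless retroflex fricative.
The voiced counterpart is a voiced retroflex fricative — in this inventory, /ʐ/.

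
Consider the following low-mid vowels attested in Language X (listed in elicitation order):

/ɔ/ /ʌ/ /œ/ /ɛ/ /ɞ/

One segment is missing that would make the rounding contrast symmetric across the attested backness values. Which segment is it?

/ɜ/

Unrounded: /ɛ/ (front), /ʌ/ (back).
Rounded: /œ/ (front), /ɞ/ (central), /ɔ/ (back).
The central row has no unrounded member, so the gap is the central unrounded vowel /ɜ/.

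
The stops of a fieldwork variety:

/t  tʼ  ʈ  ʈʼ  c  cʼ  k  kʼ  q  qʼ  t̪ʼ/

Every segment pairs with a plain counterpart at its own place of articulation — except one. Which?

/t̪ʼ/

Alveolar: /t/ ~ /tʼ/
Retroflex: /ʈ/ ~ /ʈʼ/
Palatal: /c/ ~ /cʼ/
Velar: /k/ ~ /kʼ/
Uvular: /q/ ~ /qʼ/
Dental: only /t̪ʼ/ (ejective); no plain partner.
So /t̪ʼ/ is the unpaired segment.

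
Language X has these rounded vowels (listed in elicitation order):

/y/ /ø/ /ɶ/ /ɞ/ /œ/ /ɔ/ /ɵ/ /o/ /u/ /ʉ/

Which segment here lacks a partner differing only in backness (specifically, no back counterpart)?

High: /y/ ~ /ʉ/ ~ /u/
High-mid: /ø/ ~ /ɵ/ ~ /o/
Low-mid: /œ/ ~ /ɞ/ ~ /ɔ/
Low: only /ɶ/ (front); no back partner.
So /ɶ/ is the unpaired segment.

/ɶ/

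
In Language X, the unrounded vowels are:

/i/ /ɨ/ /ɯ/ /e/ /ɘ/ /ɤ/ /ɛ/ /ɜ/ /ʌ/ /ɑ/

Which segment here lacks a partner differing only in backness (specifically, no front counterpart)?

/ɑ/

High: /i/ ~ /ɨ/ ~ /ɯ/
High-mid: /e/ ~ /ɘ/ ~ /ɤ/
Low-mid: /ɛ/ ~ /ɜ/ ~ /ʌ/
Low: only /ɑ/ (back); no front partner.
So /ɑ/ is the unpaired segment.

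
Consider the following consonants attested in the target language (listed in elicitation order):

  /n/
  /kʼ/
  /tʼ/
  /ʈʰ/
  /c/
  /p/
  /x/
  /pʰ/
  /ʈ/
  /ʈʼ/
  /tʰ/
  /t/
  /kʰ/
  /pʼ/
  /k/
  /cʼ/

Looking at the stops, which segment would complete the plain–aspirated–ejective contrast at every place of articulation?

/cʰ/

bilabial: plain /p/, aspirated /pʰ/, ejective /pʼ/.
alveolar: plain /t/, aspirated /tʰ/, ejective /tʼ/.
retroflex: plain /ʈ/, aspirated /ʈʰ/, ejective /ʈʼ/.
palatal: plain /c/, aspirated —, ejective /cʼ/.
velar: plain /k/, aspirated /kʰ/, ejective /kʼ/.
The palatal row has no aspirated member, so the gap is the aspirated palatal stop /cʰ/.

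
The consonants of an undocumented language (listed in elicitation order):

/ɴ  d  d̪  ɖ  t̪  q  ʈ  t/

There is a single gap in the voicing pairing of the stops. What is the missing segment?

dental: voiceless /t̪/, voiced /d̪/.
alveolar: voiceless /t/, voiced /d/.
retroflex: voiceless /ʈ/, voiced /ɖ/.
uvular: voiceless /q/, voiced —.
The uvular row has no voiced member, so the gap is the voiced uvular stop /ɢ/.

/ɢ/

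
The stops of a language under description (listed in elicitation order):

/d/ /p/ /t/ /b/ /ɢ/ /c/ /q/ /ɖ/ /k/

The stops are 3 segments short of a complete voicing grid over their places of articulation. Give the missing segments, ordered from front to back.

bilabial: voiceless /p/, voiced /b/.
alveolar: voiceless /t/, voiced /d/.
retroflex: voiceless —, voiced /ɖ/.
palatal: voiceless /c/, voiced —.
velar: voiceless /k/, voiced —.
uvular: voiceless /q/, voiced /ɢ/.
Gaps, from front to back: retroflex lacks voiceless (/ʈ/); palatal lacks voiced (/ɟ/); velar lacks voiced (/ɡ/).

/ʈ/, /ɟ/, /ɡ/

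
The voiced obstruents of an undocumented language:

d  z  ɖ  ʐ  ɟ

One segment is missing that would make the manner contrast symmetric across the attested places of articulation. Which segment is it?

/ʝ/

place of articulation  stop      fricative
alveolar          d         z       
retroflex         ɖ         ʐ       
palatal           ɟ         —       
The palatal row has no fricative member, so the gap is the palatal fricative /ʝ/.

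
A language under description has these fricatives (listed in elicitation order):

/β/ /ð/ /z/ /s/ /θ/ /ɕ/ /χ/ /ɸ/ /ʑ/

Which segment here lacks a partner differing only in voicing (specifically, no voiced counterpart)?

/χ/

Bilabial: /ɸ/ ~ /β/
Dental: /θ/ ~ /ð/
Alveolar: /s/ ~ /z/
Alveolo-palatal: /ɕ/ ~ /ʑ/
Uvular: only /χ/ (voiceless); no voiced partner.
So /χ/ is the unpaired segment.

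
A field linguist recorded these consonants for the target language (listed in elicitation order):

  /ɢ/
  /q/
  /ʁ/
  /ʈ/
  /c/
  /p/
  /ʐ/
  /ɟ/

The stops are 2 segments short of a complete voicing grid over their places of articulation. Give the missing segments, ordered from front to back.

/b/, /ɖ/

bilabial: voiceless /p/, voiced —.
retroflex: voiceless /ʈ/, voiced —.
palatal: voiceless /c/, voiced /ɟ/.
uvular: voiceless /q/, voiced /ɢ/.
Gaps, from front to back: bilabial lacks voiced (/b/); retroflex lacks voiced (/ɖ/).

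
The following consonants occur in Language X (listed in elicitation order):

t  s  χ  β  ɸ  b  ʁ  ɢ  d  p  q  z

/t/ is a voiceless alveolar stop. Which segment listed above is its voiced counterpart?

/d/

The voiced counterpart is a voiced alveolar stop — in this inventory, /d/.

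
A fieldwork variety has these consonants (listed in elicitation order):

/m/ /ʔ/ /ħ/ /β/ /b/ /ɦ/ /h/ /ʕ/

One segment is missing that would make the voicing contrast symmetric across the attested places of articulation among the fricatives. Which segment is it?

place of articulation  voiceless  voiced  
bilabial          —         β       
pharyngeal        ħ         ʕ       
glottal           h         ɦ       
The bilabial row has no voiceless member, so the gap is the voiceless bilabial fricative /ɸ/.

/ɸ/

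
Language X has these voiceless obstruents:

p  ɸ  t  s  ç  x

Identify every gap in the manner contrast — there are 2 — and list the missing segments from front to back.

Stop: /p/ (bilabial), /t/ (alveolar).
Fricative: /ɸ/ (bilabial), /s/ (alveolar), /ç/ (palatal), /x/ (velar).
Gaps, from front to back: palatal lacks stop (/c/); velar lacks stop (/k/).

/c/, /k/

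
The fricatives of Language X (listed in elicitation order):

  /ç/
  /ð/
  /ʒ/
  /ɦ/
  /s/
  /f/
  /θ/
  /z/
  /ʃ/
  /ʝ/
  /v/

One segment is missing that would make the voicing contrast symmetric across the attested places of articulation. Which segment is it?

/h/

labiodental: voiceless /f/, voiced /v/.
dental: voiceless /θ/, voiced /ð/.
alveolar: voiceless /s/, voiced /z/.
postalveolar: voiceless /ʃ/, voiced /ʒ/.
palatal: voiceless /ç/, voiced /ʝ/.
glottal: voiceless —, voiced /ɦ/.
The glottal row has no voiceless member, so the gap is the voiceless glottal fricative /h/.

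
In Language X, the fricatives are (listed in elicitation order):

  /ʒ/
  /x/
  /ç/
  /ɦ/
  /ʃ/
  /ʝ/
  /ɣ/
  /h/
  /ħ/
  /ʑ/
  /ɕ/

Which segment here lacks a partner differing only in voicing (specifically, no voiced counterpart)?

/ħ/

Postalveolar: /ʃ/ ~ /ʒ/
Alveolo-palatal: /ɕ/ ~ /ʑ/
Palatal: /ç/ ~ /ʝ/
Velar: /x/ ~ /ɣ/
Glottal: /h/ ~ /ɦ/
Pharyngeal: only /ħ/ (voiceless); no voiced partner.
So /ħ/ is the unpaired segment.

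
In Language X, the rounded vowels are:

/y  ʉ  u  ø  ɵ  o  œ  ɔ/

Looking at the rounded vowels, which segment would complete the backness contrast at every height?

height            front     central   back    
high              y         ʉ         u       
high-mid          ø         ɵ         o       
low-mid           œ         —         ɔ       
The low-mid row has no central member, so the gap is the low-mid central rounded vowel /ɞ/.

/ɞ/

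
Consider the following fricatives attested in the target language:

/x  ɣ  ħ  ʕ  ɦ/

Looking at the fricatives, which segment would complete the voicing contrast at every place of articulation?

place of articulation  voiceless  voiced  
velar             x         ɣ       
pharyngeal        ħ         ʕ       
glottal           —         ɦ       
The glottal row has no voiceless member, so the gap is the voiceless glottal fricative /h/.

/h/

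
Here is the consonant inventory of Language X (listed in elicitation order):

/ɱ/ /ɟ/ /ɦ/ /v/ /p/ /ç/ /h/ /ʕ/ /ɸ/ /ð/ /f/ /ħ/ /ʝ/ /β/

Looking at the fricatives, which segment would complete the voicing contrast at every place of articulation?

bilabial: voiceless /ɸ/, voiced /β/.
labiodental: voiceless /f/, voiced /v/.
dental: voiceless —, voiced /ð/.
palatal: voiceless /ç/, voiced /ʝ/.
pharyngeal: voiceless /ħ/, voiced /ʕ/.
glottal: voiceless /h/, voiced /ɦ/.
The dental row has no voiceless member, so the gap is the voiceless dental fricative /θ/.

/θ/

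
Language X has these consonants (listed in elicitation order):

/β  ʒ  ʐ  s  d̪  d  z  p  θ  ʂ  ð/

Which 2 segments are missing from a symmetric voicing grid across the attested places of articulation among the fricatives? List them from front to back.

/ɸ/, /ʃ/

place of articulation  voiceless  voiced  
bilabial          —         β       
dental            θ         ð       
alveolar          s         z       
postalveolar      —         ʒ       
retroflex         ʂ         ʐ       
Gaps, from front to back: bilabial lacks voiceless (/ɸ/); postalveolar lacks voiceless (/ʃ/).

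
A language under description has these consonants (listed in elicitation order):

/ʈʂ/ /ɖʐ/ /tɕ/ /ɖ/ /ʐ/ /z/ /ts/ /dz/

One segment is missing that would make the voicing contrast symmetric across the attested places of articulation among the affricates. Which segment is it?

/dʑ/

alveolar: voiceless /ts/, voiced /dz/.
retroflex: voiceless /ʈʂ/, voiced /ɖʐ/.
alveolo-palatal: voiceless /tɕ/, voiced —.
The alveolo-palatal row has no voiced member, so the gap is the voiced alveolo-palatal affricate /dʑ/.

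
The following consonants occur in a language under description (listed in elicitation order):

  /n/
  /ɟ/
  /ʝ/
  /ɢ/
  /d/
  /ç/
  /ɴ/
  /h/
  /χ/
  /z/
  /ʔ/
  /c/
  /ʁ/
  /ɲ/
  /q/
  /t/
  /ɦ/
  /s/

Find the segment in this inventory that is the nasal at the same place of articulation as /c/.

/c/ is a voiceless palatal stop.
The nasal at the same place is a palatal nasal — in this inventory, /ɲ/.

/ɲ/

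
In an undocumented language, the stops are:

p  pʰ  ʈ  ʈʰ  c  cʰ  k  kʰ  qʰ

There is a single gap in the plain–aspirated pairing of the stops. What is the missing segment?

/q/

Plain: /p/ (bilabial), /ʈ/ (retroflex), /c/ (palatal), /k/ (velar).
Aspirated: /pʰ/ (bilabial), /ʈʰ/ (retroflex), /cʰ/ (palatal), /kʰ/ (velar), /qʰ/ (uvular).
The uvular row has no plain member, so the gap is the plain uvular stop /q/.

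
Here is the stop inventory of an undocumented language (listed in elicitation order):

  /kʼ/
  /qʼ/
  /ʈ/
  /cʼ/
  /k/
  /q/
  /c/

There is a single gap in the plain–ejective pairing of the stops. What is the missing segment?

retroflex: plain /ʈ/, ejective —.
palatal: plain /c/, ejective /cʼ/.
velar: plain /k/, ejective /kʼ/.
uvular: plain /q/, ejective /qʼ/.
The retroflex row has no ejective member, so the gap is the ejective retroflex stop /ʈʼ/.

/ʈʼ/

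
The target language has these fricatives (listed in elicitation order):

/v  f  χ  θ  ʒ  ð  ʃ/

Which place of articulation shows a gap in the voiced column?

labiodental: voiceless /f/, voiced /v/.
dental: voiceless /θ/, voiced /ð/.
postalveolar: voiceless /ʃ/, voiced /ʒ/.
uvular: voiceless /χ/, voiced —.
Every place of articulation has a voiced member except uvular, where /ʁ/ would be expected.

uvular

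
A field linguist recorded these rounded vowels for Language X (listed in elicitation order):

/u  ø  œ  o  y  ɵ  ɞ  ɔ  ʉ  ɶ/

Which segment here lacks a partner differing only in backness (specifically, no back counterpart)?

High: /y/ ~ /ʉ/ ~ /u/
High-mid: /ø/ ~ /ɵ/ ~ /o/
Low-mid: /œ/ ~ /ɞ/ ~ /ɔ/
Low: only /ɶ/ (front); no back partner.
So /ɶ/ is the unpaired segment.

/ɶ/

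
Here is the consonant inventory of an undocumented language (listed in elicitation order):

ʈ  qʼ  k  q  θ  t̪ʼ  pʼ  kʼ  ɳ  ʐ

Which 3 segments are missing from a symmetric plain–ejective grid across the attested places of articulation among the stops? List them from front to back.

/p/, /t̪/, /ʈʼ/

place of articulation  plain     ejective
bilabial          —         pʼ      
dental            —         t̪ʼ     
retroflex         ʈ         —       
velar             k         kʼ      
uvular            q         qʼ      
Gaps, from front to back: bilabial lacks plain (/p/); dental lacks plain (/t̪/); retroflex lacks ejective (/ʈʼ/).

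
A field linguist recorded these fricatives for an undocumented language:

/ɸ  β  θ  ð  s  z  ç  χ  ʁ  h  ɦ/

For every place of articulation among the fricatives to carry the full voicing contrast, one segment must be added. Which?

/ʝ/

Voiceless: /ɸ/ (bilabial), /θ/ (dental), /s/ (alveolar), /ç/ (palatal), /χ/ (uvular), /h/ (glottal).
Voiced: /β/ (bilabial), /ð/ (dental), /z/ (alveolar), /ʁ/ (uvular), /ɦ/ (glottal).
The palatal row has no voiced member, so the gap is the voiced palatal fricative /ʝ/.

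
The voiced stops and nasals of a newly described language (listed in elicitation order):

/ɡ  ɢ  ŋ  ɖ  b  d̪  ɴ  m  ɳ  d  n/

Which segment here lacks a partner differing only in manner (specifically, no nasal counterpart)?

/d̪/

Bilabial: /b/ ~ /m/
Alveolar: /d/ ~ /n/
Retroflex: /ɖ/ ~ /ɳ/
Velar: /ɡ/ ~ /ŋ/
Uvular: /ɢ/ ~ /ɴ/
Dental: only /d̪/ (oral stop); no nasal partner.
So /d̪/ is the unpaired segment.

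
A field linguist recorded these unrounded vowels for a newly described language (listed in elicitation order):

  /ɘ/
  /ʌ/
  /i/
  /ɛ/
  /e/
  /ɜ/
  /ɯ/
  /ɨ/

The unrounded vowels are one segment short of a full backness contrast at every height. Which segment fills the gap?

/ɤ/

high: front /i/, central /ɨ/, back /ɯ/.
high-mid: front /e/, central /ɘ/, back —.
low-mid: front /ɛ/, central /ɜ/, back /ʌ/.
The high-mid row has no back member, so the gap is the high-mid back unrounded vowel /ɤ/.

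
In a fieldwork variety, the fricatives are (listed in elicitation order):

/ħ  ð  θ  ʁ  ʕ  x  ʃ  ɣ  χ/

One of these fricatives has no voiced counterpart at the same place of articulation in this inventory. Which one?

Dental: /θ/ ~ /ð/
Velar: /x/ ~ /ɣ/
Uvular: /χ/ ~ /ʁ/
Pharyngeal: /ħ/ ~ /ʕ/
Postalveolar: only /ʃ/ (voiceless); no voiced partner.
So /ʃ/ is the unpaired segment.

/ʃ/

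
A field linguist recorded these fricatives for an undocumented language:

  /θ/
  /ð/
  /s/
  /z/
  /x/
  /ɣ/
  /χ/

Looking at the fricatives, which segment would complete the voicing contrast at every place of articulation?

/ʁ/

place of articulation  voiceless  voiced  
dental            θ         ð       
alveolar          s         z       
velar             x         ɣ       
uvular            χ         —       
The uvular row has no voiced member, so the gap is the voiced uvular fricative /ʁ/.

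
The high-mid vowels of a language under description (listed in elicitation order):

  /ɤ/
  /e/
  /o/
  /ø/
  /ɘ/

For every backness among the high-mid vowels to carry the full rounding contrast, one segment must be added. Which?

backness          unrounded  rounded 
front             e         ø       
central           ɘ         —       
back              ɤ         o       
The central row has no rounded member, so the gap is the central rounded vowel /ɵ/.

/ɵ/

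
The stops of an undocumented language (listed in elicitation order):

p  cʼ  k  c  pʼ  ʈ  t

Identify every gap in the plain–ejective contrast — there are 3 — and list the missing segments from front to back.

/tʼ/, /ʈʼ/, /kʼ/

Plain: /p/ (bilabial), /t/ (alveolar), /ʈ/ (retroflex), /c/ (palatal), /k/ (velar).
Ejective: /pʼ/ (bilabial), /cʼ/ (palatal).
Gaps, from front to back: alveolar lacks ejective (/tʼ/); retroflex lacks ejective (/ʈʼ/); velar lacks ejective (/kʼ/).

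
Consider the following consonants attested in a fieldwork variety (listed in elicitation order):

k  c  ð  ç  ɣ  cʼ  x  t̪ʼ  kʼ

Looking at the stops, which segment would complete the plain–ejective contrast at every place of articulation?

/t̪/

Plain: /c/ (palatal), /k/ (velar).
Ejective: /t̪ʼ/ (dental), /cʼ/ (palatal), /kʼ/ (velar).
The dental row has no plain member, so the gap is the plain dental stop /t̪/.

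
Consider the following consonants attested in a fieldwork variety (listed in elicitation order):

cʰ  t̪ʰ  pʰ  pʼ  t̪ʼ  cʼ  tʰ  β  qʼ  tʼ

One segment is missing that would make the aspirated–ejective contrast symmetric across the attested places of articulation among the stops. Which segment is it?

place of articulation  aspirated  ejective
bilabial          pʰ        pʼ      
dental            t̪ʰ       t̪ʼ     
alveolar          tʰ        tʼ      
palatal           cʰ        cʼ      
uvular            —         qʼ      
The uvular row has no aspirated member, so the gap is the aspirated uvular stop /qʰ/.

/qʰ/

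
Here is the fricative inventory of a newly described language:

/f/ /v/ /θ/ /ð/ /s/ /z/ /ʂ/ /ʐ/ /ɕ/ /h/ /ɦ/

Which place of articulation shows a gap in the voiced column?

alveolo-palatal

place of articulation  voiceless  voiced  
labiodental       f         v       
dental            θ         ð       
alveolar          s         z       
retroflex         ʂ         ʐ       
alveolo-palatal   ɕ         —       
glottal           h         ɦ       
Every place of articulation has a voiced member except alveolo-palatal, where /ʑ/ would be expected.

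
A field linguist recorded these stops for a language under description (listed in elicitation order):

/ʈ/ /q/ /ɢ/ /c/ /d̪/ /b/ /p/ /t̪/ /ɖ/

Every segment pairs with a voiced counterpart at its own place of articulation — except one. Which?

Bilabial: /p/ ~ /b/
Dental: /t̪/ ~ /d̪/
Retroflex: /ʈ/ ~ /ɖ/
Uvular: /q/ ~ /ɢ/
Palatal: only /c/ (voiceless); no voiced partner.
So /c/ is the unpaired segment.

/c/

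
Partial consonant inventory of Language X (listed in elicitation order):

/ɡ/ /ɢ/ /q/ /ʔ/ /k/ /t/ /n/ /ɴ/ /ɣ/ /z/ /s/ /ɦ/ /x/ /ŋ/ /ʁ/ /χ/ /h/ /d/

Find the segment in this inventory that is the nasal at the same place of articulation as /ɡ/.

/ŋ/

/ɡ/ is a voiced velar stop.
The nasal at the same place is a velar nasal — in this inventory, /ŋ/.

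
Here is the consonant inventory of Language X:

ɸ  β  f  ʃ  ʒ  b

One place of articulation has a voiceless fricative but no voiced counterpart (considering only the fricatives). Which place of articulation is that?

labiodental

Voiceless: /ɸ/ (bilabial), /f/ (labiodental), /ʃ/ (postalveolar).
Voiced: /β/ (bilabial), /ʒ/ (postalveolar).
Every place of articulation has a voiced member except labiodental, where /v/ would be expected.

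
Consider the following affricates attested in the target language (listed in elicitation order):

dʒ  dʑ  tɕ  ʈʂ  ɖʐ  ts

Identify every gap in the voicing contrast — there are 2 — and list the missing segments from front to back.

/dz/, /tʃ/

alveolar: voiceless /ts/, voiced —.
postalveolar: voiceless —, voiced /dʒ/.
retroflex: voiceless /ʈʂ/, voiced /ɖʐ/.
alveolo-palatal: voiceless /tɕ/, voiced /dʑ/.
Gaps, from front to back: alveolar lacks voiced (/dz/); postalveolar lacks voiceless (/tʃ/).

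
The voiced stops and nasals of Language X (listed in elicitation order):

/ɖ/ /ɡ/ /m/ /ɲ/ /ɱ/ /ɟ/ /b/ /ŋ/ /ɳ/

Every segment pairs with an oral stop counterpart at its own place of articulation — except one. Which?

Bilabial: /b/ ~ /m/
Retroflex: /ɖ/ ~ /ɳ/
Palatal: /ɟ/ ~ /ɲ/
Velar: /ɡ/ ~ /ŋ/
Labiodental: only /ɱ/ (nasal); no oral stop partner.
So /ɱ/ is the unpaired segment.

/ɱ/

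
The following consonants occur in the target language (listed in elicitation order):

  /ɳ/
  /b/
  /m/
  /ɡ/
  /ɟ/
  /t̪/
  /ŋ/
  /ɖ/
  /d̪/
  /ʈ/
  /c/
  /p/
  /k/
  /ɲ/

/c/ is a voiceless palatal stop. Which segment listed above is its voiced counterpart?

The voiced counterpart is a voiced palatal stop — in this inventory, /ɟ/.

/ɟ/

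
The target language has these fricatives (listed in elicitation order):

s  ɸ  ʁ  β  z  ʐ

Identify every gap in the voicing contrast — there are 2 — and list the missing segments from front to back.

/ʂ/, /χ/

place of articulation  voiceless  voiced  
bilabial          ɸ         β       
alveolar          s         z       
retroflex         —         ʐ       
uvular            —         ʁ       
Gaps, from front to back: retroflex lacks voiceless (/ʂ/); uvular lacks voiceless (/χ/).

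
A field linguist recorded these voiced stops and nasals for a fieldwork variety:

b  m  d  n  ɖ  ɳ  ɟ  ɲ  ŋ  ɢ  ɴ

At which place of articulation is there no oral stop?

bilabial: oral stop /b/, nasal /m/.
alveolar: oral stop /d/, nasal /n/.
retroflex: oral stop /ɖ/, nasal /ɳ/.
palatal: oral stop /ɟ/, nasal /ɲ/.
velar: oral stop —, nasal /ŋ/.
uvular: oral stop /ɢ/, nasal /ɴ/.
Every place of articulation has an oral stop member except velar, where /ɡ/ would be expected.

velar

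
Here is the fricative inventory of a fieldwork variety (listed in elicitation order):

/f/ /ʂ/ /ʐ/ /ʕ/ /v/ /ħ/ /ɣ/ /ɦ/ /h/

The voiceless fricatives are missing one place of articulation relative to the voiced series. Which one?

velar

place of articulation  voiceless  voiced  
labiodental       f         v       
retroflex         ʂ         ʐ       
velar             —         ɣ       
pharyngeal        ħ         ʕ       
glottal           h         ɦ       
Every place of articulation has a voiceless member except velar, where /x/ would be expected.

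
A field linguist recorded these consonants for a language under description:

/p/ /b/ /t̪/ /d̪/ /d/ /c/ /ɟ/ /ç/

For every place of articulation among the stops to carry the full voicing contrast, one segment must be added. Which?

/t/

bilabial: voiceless /p/, voiced /b/.
dental: voiceless /t̪/, voiced /d̪/.
alveolar: voiceless —, voiced /d/.
palatal: voiceless /c/, voiced /ɟ/.
The alveolar row has no voiceless member, so the gap is the voiceless alveolar stop /t/.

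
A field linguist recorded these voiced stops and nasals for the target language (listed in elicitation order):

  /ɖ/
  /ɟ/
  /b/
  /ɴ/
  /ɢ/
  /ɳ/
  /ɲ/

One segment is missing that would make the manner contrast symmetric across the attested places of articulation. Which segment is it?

bilabial: oral stop /b/, nasal —.
retroflex: oral stop /ɖ/, nasal /ɳ/.
palatal: oral stop /ɟ/, nasal /ɲ/.
uvular: oral stop /ɢ/, nasal /ɴ/.
The bilabial row has no nasal member, so the gap is the bilabial nasal /m/.

/m/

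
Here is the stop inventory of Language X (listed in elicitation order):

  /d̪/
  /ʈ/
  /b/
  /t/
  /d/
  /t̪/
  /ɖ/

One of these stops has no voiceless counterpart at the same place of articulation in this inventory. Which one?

Dental: /t̪/ ~ /d̪/
Alveolar: /t/ ~ /d/
Retroflex: /ʈ/ ~ /ɖ/
Bilabial: only /b/ (voiced); no voiceless partner.
So /b/ is the unpaired segment.

/b/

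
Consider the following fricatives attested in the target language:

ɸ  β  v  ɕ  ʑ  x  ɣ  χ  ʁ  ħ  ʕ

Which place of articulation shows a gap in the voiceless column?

labiodental

place of articulation  voiceless  voiced  
bilabial          ɸ         β       
labiodental       —         v       
alveolo-palatal   ɕ         ʑ       
velar             x         ɣ       
uvular            χ         ʁ       
pharyngeal        ħ         ʕ       
Every place of articulation has a voiceless member except labiodental, where /f/ would be expected.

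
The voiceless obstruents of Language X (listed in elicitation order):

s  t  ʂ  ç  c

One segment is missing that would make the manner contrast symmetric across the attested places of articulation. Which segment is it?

alveolar: stop /t/, fricative /s/.
retroflex: stop —, fricative /ʂ/.
palatal: stop /c/, fricative /ç/.
The retroflex row has no stop member, so the gap is the retroflex stop /ʈ/.

/ʈ/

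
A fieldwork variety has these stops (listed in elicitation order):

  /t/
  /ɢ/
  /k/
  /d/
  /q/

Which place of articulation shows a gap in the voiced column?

alveolar: voiceless /t/, voiced /d/.
velar: voiceless /k/, voiced —.
uvular: voiceless /q/, voiced /ɢ/.
Every place of articulation has a voiced member except velar, where /ɡ/ would be expected.

velar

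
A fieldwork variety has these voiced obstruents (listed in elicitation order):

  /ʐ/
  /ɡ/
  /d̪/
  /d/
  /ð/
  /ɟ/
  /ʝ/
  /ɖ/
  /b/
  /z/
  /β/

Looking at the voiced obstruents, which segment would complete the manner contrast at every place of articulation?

Stop: /b/ (bilabial), /d̪/ (dental), /d/ (alveolar), /ɖ/ (retroflex), /ɟ/ (palatal), /ɡ/ (velar).
Fricative: /β/ (bilabial), /ð/ (dental), /z/ (alveolar), /ʐ/ (retroflex), /ʝ/ (palatal).
The velar row has no fricative member, so the gap is the velar fricative /ɣ/.

/ɣ/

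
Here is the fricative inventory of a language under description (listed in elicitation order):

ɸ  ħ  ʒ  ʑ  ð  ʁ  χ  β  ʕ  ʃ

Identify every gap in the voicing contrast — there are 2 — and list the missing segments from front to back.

/θ/, /ɕ/

Voiceless: /ɸ/ (bilabial), /ʃ/ (postalveolar), /χ/ (uvular), /ħ/ (pharyngeal).
Voiced: /β/ (bilabial), /ð/ (dental), /ʒ/ (postalveolar), /ʑ/ (alveolo-palatal), /ʁ/ (uvular), /ʕ/ (pharyngeal).
Gaps, from front to back: dental lacks voiceless (/θ/); alveolo-palatal lacks voiceless (/ɕ/).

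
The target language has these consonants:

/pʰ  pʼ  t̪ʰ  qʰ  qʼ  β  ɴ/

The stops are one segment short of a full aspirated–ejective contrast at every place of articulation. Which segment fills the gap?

bilabial: aspirated /pʰ/, ejective /pʼ/.
dental: aspirated /t̪ʰ/, ejective —.
uvular: aspirated /qʰ/, ejective /qʼ/.
The dental row has no ejective member, so the gap is the ejective dental stop /t̪ʼ/.

/t̪ʼ/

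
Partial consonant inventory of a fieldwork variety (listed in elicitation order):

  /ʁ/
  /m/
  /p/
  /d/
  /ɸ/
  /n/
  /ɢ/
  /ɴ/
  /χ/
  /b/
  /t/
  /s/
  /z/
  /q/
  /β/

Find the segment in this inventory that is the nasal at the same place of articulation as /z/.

/z/ is a voiced alveolar fricative.
The nasal at the same place is an alveolar nasal — in this inventory, /n/.

/n/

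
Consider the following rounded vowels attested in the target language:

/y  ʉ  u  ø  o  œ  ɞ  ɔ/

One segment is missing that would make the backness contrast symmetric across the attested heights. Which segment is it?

/ɵ/

height            front     central   back    
high              y         ʉ         u       
high-mid          ø         —         o       
low-mid           œ         ɞ         ɔ       
The high-mid row has no central member, so the gap is the high-mid central rounded vowel /ɵ/.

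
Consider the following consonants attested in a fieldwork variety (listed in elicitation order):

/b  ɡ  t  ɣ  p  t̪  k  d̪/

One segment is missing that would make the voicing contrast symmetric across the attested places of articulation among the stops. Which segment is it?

/d/

bilabial: voiceless /p/, voiced /b/.
dental: voiceless /t̪/, voiced /d̪/.
alveolar: voiceless /t/, voiced —.
velar: voiceless /k/, voiced /ɡ/.
The alveolar row has no voiced member, so the gap is the voiced alveolar stop /d/.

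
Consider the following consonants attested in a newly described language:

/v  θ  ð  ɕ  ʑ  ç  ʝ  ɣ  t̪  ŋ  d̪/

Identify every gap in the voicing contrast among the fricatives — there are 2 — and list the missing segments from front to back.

/f/, /x/

Voiceless: /θ/ (dental), /ɕ/ (alveolo-palatal), /ç/ (palatal).
Voiced: /v/ (labiodental), /ð/ (dental), /ʑ/ (alveolo-palatal), /ʝ/ (palatal), /ɣ/ (velar).
Gaps, from front to back: labiodental lacks voiceless (/f/); velar lacks voiceless (/x/).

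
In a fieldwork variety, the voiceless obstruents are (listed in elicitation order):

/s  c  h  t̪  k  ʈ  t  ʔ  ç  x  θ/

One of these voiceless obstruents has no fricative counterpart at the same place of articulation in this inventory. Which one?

/ʈ/

Dental: /t̪/ ~ /θ/
Alveolar: /t/ ~ /s/
Palatal: /c/ ~ /ç/
Velar: /k/ ~ /x/
Glottal: /ʔ/ ~ /h/
Retroflex: only /ʈ/ (stop); no fricative partner.
So /ʈ/ is the unpaired segment.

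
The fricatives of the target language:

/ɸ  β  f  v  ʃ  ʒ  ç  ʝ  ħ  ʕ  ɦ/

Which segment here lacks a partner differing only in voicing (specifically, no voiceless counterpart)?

/ɦ/

Bilabial: /ɸ/ ~ /β/
Labiodental: /f/ ~ /v/
Postalveolar: /ʃ/ ~ /ʒ/
Palatal: /ç/ ~ /ʝ/
Pharyngeal: /ħ/ ~ /ʕ/
Glottal: only /ɦ/ (voiced); no voiceless partner.
So /ɦ/ is the unpaired segment.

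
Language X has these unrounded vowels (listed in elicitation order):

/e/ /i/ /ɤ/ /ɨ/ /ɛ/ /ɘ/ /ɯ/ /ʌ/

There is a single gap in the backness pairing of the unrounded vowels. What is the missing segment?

high: front /i/, central /ɨ/, back /ɯ/.
high-mid: front /e/, central /ɘ/, back /ɤ/.
low-mid: front /ɛ/, central —, back /ʌ/.
The low-mid row has no central member, so the gap is the low-mid central unrounded vowel /ɜ/.

/ɜ/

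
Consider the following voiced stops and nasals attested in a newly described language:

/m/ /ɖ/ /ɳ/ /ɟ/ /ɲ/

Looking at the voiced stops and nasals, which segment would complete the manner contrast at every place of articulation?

/b/

bilabial: oral stop —, nasal /m/.
retroflex: oral stop /ɖ/, nasal /ɳ/.
palatal: oral stop /ɟ/, nasal /ɲ/.
The bilabial row has no oral stop member, so the gap is the bilabial oral stop /b/.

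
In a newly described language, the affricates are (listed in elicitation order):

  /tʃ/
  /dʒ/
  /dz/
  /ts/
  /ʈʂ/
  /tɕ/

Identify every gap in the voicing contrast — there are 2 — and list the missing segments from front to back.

/ɖʐ/, /dʑ/

alveolar: voiceless /ts/, voiced /dz/.
postalveolar: voiceless /tʃ/, voiced /dʒ/.
retroflex: voiceless /ʈʂ/, voiced —.
alveolo-palatal: voiceless /tɕ/, voiced —.
Gaps, from front to back: retroflex lacks voiced (/ɖʐ/); alveolo-palatal lacks voiced (/dʑ/).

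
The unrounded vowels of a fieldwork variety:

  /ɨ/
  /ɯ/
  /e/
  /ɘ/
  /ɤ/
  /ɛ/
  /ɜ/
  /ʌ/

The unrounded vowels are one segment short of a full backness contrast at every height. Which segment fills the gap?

high: front —, central /ɨ/, back /ɯ/.
high-mid: front /e/, central /ɘ/, back /ɤ/.
low-mid: front /ɛ/, central /ɜ/, back /ʌ/.
The high row has no front member, so the gap is the high front unrounded vowel /i/.

/i/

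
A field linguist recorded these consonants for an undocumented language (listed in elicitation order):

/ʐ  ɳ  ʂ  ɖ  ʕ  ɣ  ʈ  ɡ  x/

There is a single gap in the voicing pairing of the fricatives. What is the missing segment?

retroflex: voiceless /ʂ/, voiced /ʐ/.
velar: voiceless /x/, voiced /ɣ/.
pharyngeal: voiceless —, voiced /ʕ/.
The pharyngeal row has no voiceless member, so the gap is the voiceless pharyngeal fricative /ħ/.

/ħ/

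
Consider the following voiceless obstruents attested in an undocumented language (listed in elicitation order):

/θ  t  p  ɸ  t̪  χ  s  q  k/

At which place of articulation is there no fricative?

velar

bilabial: stop /p/, fricative /ɸ/.
dental: stop /t̪/, fricative /θ/.
alveolar: stop /t/, fricative /s/.
velar: stop /k/, fricative —.
uvular: stop /q/, fricative /χ/.
Every place of articulation has a fricative member except velar, where /x/ would be expected.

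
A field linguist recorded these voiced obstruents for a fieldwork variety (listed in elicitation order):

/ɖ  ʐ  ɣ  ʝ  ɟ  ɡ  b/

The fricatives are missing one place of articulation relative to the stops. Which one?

bilabial

bilabial: stop /b/, fricative —.
retroflex: stop /ɖ/, fricative /ʐ/.
palatal: stop /ɟ/, fricative /ʝ/.
velar: stop /ɡ/, fricative /ɣ/.
Every place of articulation has a fricative member except bilabial, where /β/ would be expected.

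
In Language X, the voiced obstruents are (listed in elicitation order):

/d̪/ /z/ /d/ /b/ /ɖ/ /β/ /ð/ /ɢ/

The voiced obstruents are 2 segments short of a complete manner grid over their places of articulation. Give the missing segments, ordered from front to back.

place of articulation  stop      fricative
bilabial          b         β       
dental            d̪        ð       
alveolar          d         z       
retroflex         ɖ         —       
uvular            ɢ         —       
Gaps, from front to back: retroflex lacks fricative (/ʐ/); uvular lacks fricative (/ʁ/).

/ʐ/, /ʁ/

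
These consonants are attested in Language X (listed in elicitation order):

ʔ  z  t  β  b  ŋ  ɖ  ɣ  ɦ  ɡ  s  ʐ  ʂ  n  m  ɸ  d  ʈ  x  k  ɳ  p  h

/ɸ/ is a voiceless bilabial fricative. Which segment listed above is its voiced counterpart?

The voiced counterpart is a voiced bilabial fricative — in this inventory, /β/.

/β/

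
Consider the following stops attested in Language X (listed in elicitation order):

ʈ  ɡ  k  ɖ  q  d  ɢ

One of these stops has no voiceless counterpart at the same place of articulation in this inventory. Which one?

Retroflex: /ʈ/ ~ /ɖ/
Velar: /k/ ~ /ɡ/
Uvular: /q/ ~ /ɢ/
Alveolar: only /d/ (voiced); no voiceless partner.
So /d/ is the unpaired segment.

/d/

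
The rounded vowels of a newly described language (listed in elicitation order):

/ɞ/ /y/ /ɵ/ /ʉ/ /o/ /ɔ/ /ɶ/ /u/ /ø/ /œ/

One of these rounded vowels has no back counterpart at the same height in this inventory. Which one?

High: /y/ ~ /ʉ/ ~ /u/
High-mid: /ø/ ~ /ɵ/ ~ /o/
Low-mid: /œ/ ~ /ɞ/ ~ /ɔ/
Low: only /ɶ/ (front); no back partner.
So /ɶ/ is the unpaired segment.

/ɶ/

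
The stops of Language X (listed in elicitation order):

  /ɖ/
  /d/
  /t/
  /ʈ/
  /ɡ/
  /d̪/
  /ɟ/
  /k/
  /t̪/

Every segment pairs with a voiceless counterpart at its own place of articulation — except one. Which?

/ɟ/

Dental: /t̪/ ~ /d̪/
Alveolar: /t/ ~ /d/
Retroflex: /ʈ/ ~ /ɖ/
Velar: /k/ ~ /ɡ/
Palatal: only /ɟ/ (voiced); no voiceless partner.
So /ɟ/ is the unpaired segment.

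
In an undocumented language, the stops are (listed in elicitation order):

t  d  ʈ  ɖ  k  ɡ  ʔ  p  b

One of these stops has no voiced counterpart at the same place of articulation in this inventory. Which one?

Bilabial: /p/ ~ /b/
Alveolar: /t/ ~ /d/
Retroflex: /ʈ/ ~ /ɖ/
Velar: /k/ ~ /ɡ/
Glottal: only /ʔ/ (voiceless); no voiced partner.
So /ʔ/ is the unpaired segment.

/ʔ/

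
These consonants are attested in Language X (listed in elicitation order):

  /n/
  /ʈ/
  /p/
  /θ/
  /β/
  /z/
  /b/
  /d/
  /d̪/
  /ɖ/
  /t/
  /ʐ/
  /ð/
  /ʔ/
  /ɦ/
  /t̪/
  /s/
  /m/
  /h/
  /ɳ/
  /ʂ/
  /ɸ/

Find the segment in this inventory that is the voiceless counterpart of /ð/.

/θ/

/ð/ is a voiced dental fricative.
The voiceless counterpart is a voiceless dental fricative — in this inventory, /θ/.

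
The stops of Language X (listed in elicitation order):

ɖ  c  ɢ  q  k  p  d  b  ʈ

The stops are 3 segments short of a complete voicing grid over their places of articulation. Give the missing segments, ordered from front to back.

/t/, /ɟ/, /ɡ/

place of articulation  voiceless  voiced  
bilabial          p         b       
alveolar          —         d       
retroflex         ʈ         ɖ       
palatal           c         —       
velar             k         —       
uvular            q         ɢ       
Gaps, from front to back: alveolar lacks voiceless (/t/); palatal lacks voiced (/ɟ/); velar lacks voiced (/ɡ/).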